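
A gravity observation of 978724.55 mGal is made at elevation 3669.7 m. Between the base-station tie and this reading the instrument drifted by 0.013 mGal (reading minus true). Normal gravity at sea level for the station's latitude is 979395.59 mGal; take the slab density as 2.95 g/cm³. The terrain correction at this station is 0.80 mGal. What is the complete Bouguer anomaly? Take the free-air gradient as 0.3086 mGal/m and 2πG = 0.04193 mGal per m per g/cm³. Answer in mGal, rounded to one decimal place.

8.3

Drift-corrected reading = 978724.55 − (0.013) = 978724.537 mGal
Free-air correction = 0.3086 × 3669.7 = 1132.47 mGal
Free-air anomaly = 978724.537 − 979395.59 + (1132.47) = 461.417 mGal
Bouguer slab correction = 0.04193 × 2.95 × 3669.7 = 453.92 mGal
Simple Bouguer anomaly = 461.417 − (453.92) = 7.497 mGal
Complete Bouguer anomaly = 7.497 + 0.80 = 8.297 mGal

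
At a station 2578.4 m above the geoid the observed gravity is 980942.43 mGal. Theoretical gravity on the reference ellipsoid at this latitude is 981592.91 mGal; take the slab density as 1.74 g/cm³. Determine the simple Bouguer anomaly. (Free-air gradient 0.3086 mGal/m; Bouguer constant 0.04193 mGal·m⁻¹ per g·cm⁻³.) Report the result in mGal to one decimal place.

-42.9

Free-air correction = 0.3086 × 2578.4 = 795.69 mGal
Free-air anomaly = 980942.43 − 981592.91 + (795.69) = 145.21 mGal
Bouguer slab correction = 0.04193 × 1.74 × 2578.4 = 188.12 mGal
Simple Bouguer anomaly = 145.21 − (188.12) = -42.91 mGal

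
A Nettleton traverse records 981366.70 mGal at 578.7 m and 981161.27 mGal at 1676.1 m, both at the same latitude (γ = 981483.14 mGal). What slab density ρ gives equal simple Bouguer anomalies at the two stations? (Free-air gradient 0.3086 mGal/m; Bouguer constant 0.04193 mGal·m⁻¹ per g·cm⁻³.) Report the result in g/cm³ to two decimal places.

2.90

Δg_obs = 981161.27 − 981366.70 = -205.43 mGal over Δh = 1676.1 − 578.7 = 1097.4 m
Equal Bouguer anomalies ⇒ Δg_obs + (0.3086 − 0.04193ρ)·Δh = 0
0.3086 − 0.04193ρ = −Δg_obs/Δh = 0.18720
ρ = (0.3086 − 0.18720) / 0.04193 = 2.90 g/cm³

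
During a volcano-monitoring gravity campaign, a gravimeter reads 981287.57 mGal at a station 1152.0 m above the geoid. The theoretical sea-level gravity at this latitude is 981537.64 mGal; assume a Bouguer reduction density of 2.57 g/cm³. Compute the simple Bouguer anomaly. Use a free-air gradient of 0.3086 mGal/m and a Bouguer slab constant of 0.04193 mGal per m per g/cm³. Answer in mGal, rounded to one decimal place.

-18.7

Free-air correction = 0.3086 × 1152.0 = 355.51 mGal
Free-air anomaly = 981287.57 − 981537.64 + (355.51) = 105.44 mGal
Bouguer slab correction = 0.04193 × 2.57 × 1152.0 = 124.14 mGal
Simple Bouguer anomaly = 105.44 − (124.14) = -18.70 mGal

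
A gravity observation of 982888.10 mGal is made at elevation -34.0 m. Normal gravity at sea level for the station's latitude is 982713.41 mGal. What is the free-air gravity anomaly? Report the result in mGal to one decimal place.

Free-air correction = 0.3086 × -34.0 = -10.49 mGal
Free-air anomaly = 982888.10 − 982713.41 + (-10.49) = 164.20 mGal

164.2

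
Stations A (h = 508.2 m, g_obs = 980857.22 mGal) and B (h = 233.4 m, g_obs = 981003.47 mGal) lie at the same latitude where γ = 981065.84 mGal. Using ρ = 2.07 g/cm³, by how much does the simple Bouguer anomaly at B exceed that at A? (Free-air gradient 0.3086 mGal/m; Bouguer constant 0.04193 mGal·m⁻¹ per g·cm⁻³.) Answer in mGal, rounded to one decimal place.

85.3

Δg_SB(A) = 980857.22 − 981065.84 + 0.3086×508.2 − 0.04193×2.07×508.2 = -95.90 mGal
Δg_SB(B) = 981003.47 − 981065.84 + 0.3086×233.4 − 0.04193×2.07×233.4 = -10.60 mGal
Difference = -10.60 − (-95.90) = 85.30 mGal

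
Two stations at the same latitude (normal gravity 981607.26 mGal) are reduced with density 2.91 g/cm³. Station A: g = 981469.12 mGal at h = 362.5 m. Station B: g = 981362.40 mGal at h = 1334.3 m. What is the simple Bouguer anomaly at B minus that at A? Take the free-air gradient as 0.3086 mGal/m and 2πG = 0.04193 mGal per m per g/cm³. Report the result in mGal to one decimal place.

74.6

Δg_SB(A) = 981469.12 − 981607.26 + 0.3086×362.5 − 0.04193×2.91×362.5 = -70.50 mGal
Δg_SB(B) = 981362.40 − 981607.26 + 0.3086×1334.3 − 0.04193×2.91×1334.3 = 4.10 mGal
Difference = 4.10 − (-70.50) = 74.60 mGal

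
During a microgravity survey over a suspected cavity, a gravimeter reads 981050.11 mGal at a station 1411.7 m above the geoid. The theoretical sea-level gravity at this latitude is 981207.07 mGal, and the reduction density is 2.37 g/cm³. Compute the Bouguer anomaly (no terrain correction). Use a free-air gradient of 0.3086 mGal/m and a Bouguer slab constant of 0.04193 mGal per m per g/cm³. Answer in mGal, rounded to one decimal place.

138.4

Free-air correction = 0.3086 × 1411.7 = 435.65 mGal
Free-air anomaly = 981050.11 − 981207.07 + (435.65) = 278.69 mGal
Bouguer slab correction = 0.04193 × 2.37 × 1411.7 = 140.29 mGal
Simple Bouguer anomaly = 278.69 − (140.29) = 138.40 mGal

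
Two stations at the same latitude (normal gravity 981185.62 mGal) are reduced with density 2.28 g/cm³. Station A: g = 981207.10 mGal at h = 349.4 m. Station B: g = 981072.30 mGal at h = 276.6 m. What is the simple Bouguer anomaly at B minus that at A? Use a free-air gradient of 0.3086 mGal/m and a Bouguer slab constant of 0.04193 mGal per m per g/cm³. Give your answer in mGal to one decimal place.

-150.3

Δg_SB(A) = 981207.10 − 981185.62 + 0.3086×349.4 − 0.04193×2.28×349.4 = 95.90 mGal
Δg_SB(B) = 981072.30 − 981185.62 + 0.3086×276.6 − 0.04193×2.28×276.6 = -54.40 mGal
Difference = -54.40 − (95.90) = -150.30 mGal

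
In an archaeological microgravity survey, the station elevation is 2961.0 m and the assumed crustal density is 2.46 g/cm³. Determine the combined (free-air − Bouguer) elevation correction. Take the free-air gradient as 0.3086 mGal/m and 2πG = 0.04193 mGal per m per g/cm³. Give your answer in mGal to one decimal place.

Combined gradient = 0.3086 − 0.04193 × 2.46 = 0.2054522 mGal/m
Combined elevation correction = 0.2054522 × 2961.0 = 608.3 mGal

608.3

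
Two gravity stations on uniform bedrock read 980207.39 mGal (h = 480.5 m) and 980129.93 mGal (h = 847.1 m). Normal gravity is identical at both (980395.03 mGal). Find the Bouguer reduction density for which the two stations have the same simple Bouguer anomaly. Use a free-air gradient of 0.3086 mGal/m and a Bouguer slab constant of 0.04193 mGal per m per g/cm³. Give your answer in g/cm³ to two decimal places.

Δg_obs = 980129.93 − 980207.39 = -77.46 mGal over Δh = 847.1 − 480.5 = 366.6 m
Equal Bouguer anomalies ⇒ Δg_obs + (0.3086 − 0.04193ρ)·Δh = 0
0.3086 − 0.04193ρ = −Δg_obs/Δh = 0.21129
ρ = (0.3086 − 0.21129) / 0.04193 = 2.32 g/cm³

2.32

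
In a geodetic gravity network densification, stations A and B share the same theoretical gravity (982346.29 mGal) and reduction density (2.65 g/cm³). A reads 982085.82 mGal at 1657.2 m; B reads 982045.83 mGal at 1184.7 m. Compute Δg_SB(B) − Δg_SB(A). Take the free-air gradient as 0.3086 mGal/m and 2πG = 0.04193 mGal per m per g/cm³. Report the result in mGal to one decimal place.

Δg_SB(A) = 982085.82 − 982346.29 + 0.3086×1657.2 − 0.04193×2.65×1657.2 = 66.80 mGal
Δg_SB(B) = 982045.83 − 982346.29 + 0.3086×1184.7 − 0.04193×2.65×1184.7 = -66.50 mGal
Difference = -66.50 − (66.80) = -133.30 mGal

-133.3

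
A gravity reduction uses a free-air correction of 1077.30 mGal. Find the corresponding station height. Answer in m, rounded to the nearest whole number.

3491

h = 1077.30 / 0.3086 = 3490.93 m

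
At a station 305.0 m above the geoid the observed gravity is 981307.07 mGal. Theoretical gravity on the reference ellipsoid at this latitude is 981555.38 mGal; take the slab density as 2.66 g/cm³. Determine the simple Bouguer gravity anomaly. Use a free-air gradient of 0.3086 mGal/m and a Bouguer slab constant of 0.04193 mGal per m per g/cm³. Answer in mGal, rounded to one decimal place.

Free-air correction = 0.3086 × 305.0 = 94.12 mGal
Free-air anomaly = 981307.07 − 981555.38 + (94.12) = -154.19 mGal
Bouguer slab correction = 0.04193 × 2.66 × 305.0 = 34.02 mGal
Simple Bouguer anomaly = -154.19 − (34.02) = -188.21 mGal

-188.2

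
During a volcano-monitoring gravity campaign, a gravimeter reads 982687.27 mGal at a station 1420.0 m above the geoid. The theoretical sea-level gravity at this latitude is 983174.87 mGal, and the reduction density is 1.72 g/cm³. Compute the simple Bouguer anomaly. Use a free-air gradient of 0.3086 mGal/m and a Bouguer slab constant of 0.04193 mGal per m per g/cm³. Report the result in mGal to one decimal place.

-151.8

Free-air correction = 0.3086 × 1420.0 = 438.21 mGal
Free-air anomaly = 982687.27 − 983174.87 + (438.21) = -49.39 mGal
Bouguer slab correction = 0.04193 × 1.72 × 1420.0 = 102.41 mGal
Simple Bouguer anomaly = -49.39 − (102.41) = -151.80 mGal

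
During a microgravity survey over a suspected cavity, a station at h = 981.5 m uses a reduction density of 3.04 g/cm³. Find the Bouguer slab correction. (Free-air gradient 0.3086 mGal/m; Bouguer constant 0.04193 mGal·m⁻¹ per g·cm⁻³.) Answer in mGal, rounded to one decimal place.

125.1

Bouguer slab correction = 0.04193 × 3.04 × 981.5 = 125.1 mGal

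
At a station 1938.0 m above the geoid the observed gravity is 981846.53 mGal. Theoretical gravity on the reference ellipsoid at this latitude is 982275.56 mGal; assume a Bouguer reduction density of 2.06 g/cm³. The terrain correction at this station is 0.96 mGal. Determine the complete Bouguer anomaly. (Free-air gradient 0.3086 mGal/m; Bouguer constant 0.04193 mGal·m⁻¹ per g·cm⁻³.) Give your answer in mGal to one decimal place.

2.6

Free-air correction = 0.3086 × 1938.0 = 598.07 mGal
Free-air anomaly = 981846.53 − 982275.56 + (598.07) = 169.04 mGal
Bouguer slab correction = 0.04193 × 2.06 × 1938.0 = 167.40 mGal
Simple Bouguer anomaly = 169.04 − (167.40) = 1.64 mGal
Complete Bouguer anomaly = 1.64 + 0.96 = 2.60 mGal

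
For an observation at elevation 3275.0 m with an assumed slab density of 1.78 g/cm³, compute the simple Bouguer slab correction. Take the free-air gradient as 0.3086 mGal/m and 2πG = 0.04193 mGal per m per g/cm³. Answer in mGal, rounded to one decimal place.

Bouguer slab correction = 0.04193 × 1.78 × 3275.0 = 244.4 mGal

244.4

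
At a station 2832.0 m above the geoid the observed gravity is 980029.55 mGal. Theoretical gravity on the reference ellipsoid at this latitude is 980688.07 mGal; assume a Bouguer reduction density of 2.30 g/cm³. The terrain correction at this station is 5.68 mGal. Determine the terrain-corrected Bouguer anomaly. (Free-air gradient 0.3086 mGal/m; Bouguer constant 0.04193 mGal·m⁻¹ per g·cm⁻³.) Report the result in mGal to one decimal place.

-52.0

Free-air correction = 0.3086 × 2832.0 = 873.96 mGal
Free-air anomaly = 980029.55 − 980688.07 + (873.96) = 215.44 mGal
Bouguer slab correction = 0.04193 × 2.30 × 2832.0 = 273.12 mGal
Simple Bouguer anomaly = 215.44 − (273.12) = -57.68 mGal
Complete Bouguer anomaly = -57.68 + 5.68 = -52.00 mGal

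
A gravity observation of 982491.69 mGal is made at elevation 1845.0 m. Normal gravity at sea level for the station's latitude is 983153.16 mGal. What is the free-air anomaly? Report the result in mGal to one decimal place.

Free-air correction = 0.3086 × 1845.0 = 569.37 mGal
Free-air anomaly = 982491.69 − 983153.16 + (569.37) = -92.10 mGal

-92.1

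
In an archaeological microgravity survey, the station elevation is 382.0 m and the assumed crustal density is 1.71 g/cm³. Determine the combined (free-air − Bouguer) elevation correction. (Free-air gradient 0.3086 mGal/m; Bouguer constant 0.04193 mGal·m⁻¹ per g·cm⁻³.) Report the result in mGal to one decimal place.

Combined gradient = 0.3086 − 0.04193 × 1.71 = 0.2368997 mGal/m
Combined elevation correction = 0.2368997 × 382.0 = 90.5 mGal

90.5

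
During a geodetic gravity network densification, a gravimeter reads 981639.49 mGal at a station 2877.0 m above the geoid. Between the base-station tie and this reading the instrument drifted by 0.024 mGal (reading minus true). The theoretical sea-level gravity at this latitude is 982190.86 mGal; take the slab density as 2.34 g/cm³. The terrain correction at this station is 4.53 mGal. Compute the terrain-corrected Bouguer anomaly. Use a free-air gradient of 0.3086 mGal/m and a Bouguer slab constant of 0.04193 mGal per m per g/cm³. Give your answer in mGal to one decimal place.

Drift-corrected reading = 981639.49 − (0.024) = 981639.466 mGal
Free-air correction = 0.3086 × 2877.0 = 887.84 mGal
Free-air anomaly = 981639.466 − 982190.86 + (887.84) = 336.446 mGal
Bouguer slab correction = 0.04193 × 2.34 × 2877.0 = 282.28 mGal
Simple Bouguer anomaly = 336.446 − (282.28) = 54.166 mGal
Complete Bouguer anomaly = 54.166 + 4.53 = 58.696 mGal

58.7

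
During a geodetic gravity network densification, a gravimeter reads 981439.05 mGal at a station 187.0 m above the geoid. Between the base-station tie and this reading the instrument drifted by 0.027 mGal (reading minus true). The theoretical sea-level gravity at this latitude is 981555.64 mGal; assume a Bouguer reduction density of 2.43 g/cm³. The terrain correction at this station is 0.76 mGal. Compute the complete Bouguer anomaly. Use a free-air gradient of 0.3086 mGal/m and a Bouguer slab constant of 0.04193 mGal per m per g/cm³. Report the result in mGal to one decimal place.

-77.2

Drift-corrected reading = 981439.05 − (0.027) = 981439.023 mGal
Free-air correction = 0.3086 × 187.0 = 57.71 mGal
Free-air anomaly = 981439.023 − 981555.64 + (57.71) = -58.907 mGal
Bouguer slab correction = 0.04193 × 2.43 × 187.0 = 19.05 mGal
Simple Bouguer anomaly = -58.907 − (19.05) = -77.957 mGal
Complete Bouguer anomaly = -77.957 + 0.76 = -77.197 mGal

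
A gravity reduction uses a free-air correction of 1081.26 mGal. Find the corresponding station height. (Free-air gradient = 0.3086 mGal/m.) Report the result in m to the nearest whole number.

3504

h = 1081.26 / 0.3086 = 3503.76 m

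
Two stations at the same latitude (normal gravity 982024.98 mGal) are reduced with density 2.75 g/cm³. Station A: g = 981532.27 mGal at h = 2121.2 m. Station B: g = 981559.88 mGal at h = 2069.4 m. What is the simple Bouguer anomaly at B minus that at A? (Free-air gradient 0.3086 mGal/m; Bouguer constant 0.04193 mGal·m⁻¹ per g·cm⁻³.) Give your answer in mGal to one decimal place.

17.6

Δg_SB(A) = 981532.27 − 982024.98 + 0.3086×2121.2 − 0.04193×2.75×2121.2 = -82.70 mGal
Δg_SB(B) = 981559.88 − 982024.98 + 0.3086×2069.4 − 0.04193×2.75×2069.4 = -65.10 mGal
Difference = -65.10 − (-82.70) = 17.60 mGal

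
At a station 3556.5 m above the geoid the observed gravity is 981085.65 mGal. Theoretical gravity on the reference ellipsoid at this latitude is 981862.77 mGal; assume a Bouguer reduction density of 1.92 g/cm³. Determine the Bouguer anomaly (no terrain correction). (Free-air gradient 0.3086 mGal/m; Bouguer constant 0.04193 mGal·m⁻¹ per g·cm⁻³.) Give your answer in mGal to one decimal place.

Free-air correction = 0.3086 × 3556.5 = 1097.54 mGal
Free-air anomaly = 981085.65 − 981862.77 + (1097.54) = 320.42 mGal
Bouguer slab correction = 0.04193 × 1.92 × 3556.5 = 286.32 mGal
Simple Bouguer anomaly = 320.42 − (286.32) = 34.10 mGal

34.1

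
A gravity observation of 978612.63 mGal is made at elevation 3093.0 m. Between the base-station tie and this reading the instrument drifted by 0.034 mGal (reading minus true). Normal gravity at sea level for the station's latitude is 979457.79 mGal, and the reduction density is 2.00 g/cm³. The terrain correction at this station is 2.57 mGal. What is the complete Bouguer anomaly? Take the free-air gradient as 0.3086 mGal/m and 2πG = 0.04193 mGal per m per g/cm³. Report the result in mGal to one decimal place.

Drift-corrected reading = 978612.63 − (0.034) = 978612.596 mGal
Free-air correction = 0.3086 × 3093.0 = 954.50 mGal
Free-air anomaly = 978612.596 − 979457.79 + (954.50) = 109.306 mGal
Bouguer slab correction = 0.04193 × 2.00 × 3093.0 = 259.38 mGal
Simple Bouguer anomaly = 109.306 − (259.38) = -150.074 mGal
Complete Bouguer anomaly = -150.074 + 2.57 = -147.504 mGal

-147.5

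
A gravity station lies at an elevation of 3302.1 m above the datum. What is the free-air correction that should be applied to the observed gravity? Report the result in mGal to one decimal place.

Free-air correction = 0.3086 × 3302.1 = 1019.0 mGal

1019.0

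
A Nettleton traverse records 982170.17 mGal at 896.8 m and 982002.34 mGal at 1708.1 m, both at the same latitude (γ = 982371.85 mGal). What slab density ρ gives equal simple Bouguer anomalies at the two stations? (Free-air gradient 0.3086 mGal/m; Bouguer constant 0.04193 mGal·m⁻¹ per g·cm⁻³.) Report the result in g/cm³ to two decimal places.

2.43

Δg_obs = 982002.34 − 982170.17 = -167.83 mGal over Δh = 1708.1 − 896.8 = 811.3 m
Equal Bouguer anomalies ⇒ Δg_obs + (0.3086 − 0.04193ρ)·Δh = 0
0.3086 − 0.04193ρ = −Δg_obs/Δh = 0.20687
ρ = (0.3086 − 0.20687) / 0.04193 = 2.43 g/cm³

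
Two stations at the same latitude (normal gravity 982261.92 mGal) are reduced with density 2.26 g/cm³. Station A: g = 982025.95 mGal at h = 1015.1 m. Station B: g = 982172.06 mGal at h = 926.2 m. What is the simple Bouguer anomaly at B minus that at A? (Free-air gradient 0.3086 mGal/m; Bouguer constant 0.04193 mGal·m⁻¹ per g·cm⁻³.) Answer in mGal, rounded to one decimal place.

127.1

Δg_SB(A) = 982025.95 − 982261.92 + 0.3086×1015.1 − 0.04193×2.26×1015.1 = -18.90 mGal
Δg_SB(B) = 982172.06 − 982261.92 + 0.3086×926.2 − 0.04193×2.26×926.2 = 108.20 mGal
Difference = 108.20 − (-18.90) = 127.10 mGal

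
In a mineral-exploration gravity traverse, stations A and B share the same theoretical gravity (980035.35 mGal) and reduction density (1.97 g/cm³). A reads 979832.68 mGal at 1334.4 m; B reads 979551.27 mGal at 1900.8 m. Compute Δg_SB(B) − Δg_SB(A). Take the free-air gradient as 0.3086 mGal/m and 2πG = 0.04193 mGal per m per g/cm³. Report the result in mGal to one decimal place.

Δg_SB(A) = 979832.68 − 980035.35 + 0.3086×1334.4 − 0.04193×1.97×1334.4 = 98.90 mGal
Δg_SB(B) = 979551.27 − 980035.35 + 0.3086×1900.8 − 0.04193×1.97×1900.8 = -54.50 mGal
Difference = -54.50 − (98.90) = -153.40 mGal

-153.4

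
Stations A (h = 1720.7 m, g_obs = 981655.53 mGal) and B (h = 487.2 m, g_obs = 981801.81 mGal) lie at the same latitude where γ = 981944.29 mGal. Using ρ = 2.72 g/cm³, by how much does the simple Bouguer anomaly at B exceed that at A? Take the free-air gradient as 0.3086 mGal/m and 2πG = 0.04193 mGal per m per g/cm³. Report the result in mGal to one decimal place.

-93.7

Δg_SB(A) = 981655.53 − 981944.29 + 0.3086×1720.7 − 0.04193×2.72×1720.7 = 46.00 mGal
Δg_SB(B) = 981801.81 − 981944.29 + 0.3086×487.2 − 0.04193×2.72×487.2 = -47.70 mGal
Difference = -47.70 − (46.00) = -93.70 mGal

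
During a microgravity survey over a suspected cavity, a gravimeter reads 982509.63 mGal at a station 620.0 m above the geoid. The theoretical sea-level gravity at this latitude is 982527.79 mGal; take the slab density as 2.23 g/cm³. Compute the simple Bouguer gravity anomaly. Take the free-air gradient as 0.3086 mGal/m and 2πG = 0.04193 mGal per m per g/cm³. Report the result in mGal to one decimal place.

115.2

Free-air correction = 0.3086 × 620.0 = 191.33 mGal
Free-air anomaly = 982509.63 − 982527.79 + (191.33) = 173.17 mGal
Bouguer slab correction = 0.04193 × 2.23 × 620.0 = 57.97 mGal
Simple Bouguer anomaly = 173.17 − (57.97) = 115.20 mGal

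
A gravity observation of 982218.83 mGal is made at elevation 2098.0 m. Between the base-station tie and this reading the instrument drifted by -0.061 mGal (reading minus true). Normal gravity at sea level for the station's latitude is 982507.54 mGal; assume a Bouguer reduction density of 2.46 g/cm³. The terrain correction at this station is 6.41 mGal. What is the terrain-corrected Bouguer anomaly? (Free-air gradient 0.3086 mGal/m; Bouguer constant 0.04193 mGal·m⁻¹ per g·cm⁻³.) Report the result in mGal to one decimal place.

148.8

Drift-corrected reading = 982218.83 − (-0.061) = 982218.891 mGal
Free-air correction = 0.3086 × 2098.0 = 647.44 mGal
Free-air anomaly = 982218.891 − 982507.54 + (647.44) = 358.791 mGal
Bouguer slab correction = 0.04193 × 2.46 × 2098.0 = 216.40 mGal
Simple Bouguer anomaly = 358.791 − (216.40) = 142.391 mGal
Complete Bouguer anomaly = 142.391 + 6.41 = 148.801 mGal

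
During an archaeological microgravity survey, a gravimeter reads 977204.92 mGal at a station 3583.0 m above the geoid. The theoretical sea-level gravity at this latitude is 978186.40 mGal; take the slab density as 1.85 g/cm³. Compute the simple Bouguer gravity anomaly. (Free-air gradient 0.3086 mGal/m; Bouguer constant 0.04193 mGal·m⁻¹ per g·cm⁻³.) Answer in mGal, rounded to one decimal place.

-153.7

Free-air correction = 0.3086 × 3583.0 = 1105.71 mGal
Free-air anomaly = 977204.92 − 978186.40 + (1105.71) = 124.23 mGal
Bouguer slab correction = 0.04193 × 1.85 × 3583.0 = 277.94 mGal
Simple Bouguer anomaly = 124.23 − (277.94) = -153.71 mGal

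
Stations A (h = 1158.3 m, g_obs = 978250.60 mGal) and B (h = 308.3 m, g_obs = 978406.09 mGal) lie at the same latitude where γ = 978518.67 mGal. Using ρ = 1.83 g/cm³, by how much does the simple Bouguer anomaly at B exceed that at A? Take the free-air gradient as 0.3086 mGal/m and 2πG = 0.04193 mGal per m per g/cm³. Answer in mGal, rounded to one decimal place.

Δg_SB(A) = 978250.60 − 978518.67 + 0.3086×1158.3 − 0.04193×1.83×1158.3 = 0.50 mGal
Δg_SB(B) = 978406.09 − 978518.67 + 0.3086×308.3 − 0.04193×1.83×308.3 = -41.10 mGal
Difference = -41.10 − (0.50) = -41.60 mGal

-41.6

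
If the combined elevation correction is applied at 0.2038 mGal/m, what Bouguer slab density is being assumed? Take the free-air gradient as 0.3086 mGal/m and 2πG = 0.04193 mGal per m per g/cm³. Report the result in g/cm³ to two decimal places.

0.2038 = 0.3086 − 0.04193 × ρ
ρ = (0.3086 − 0.2038) / 0.04193 = 2.50 g/cm³

2.50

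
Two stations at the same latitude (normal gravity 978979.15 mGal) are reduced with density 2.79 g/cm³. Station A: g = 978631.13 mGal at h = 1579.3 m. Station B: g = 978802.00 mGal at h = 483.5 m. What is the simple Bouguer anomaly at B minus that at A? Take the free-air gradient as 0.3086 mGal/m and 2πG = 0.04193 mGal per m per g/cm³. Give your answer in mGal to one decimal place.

-39.1

Δg_SB(A) = 978631.13 − 978979.15 + 0.3086×1579.3 − 0.04193×2.79×1579.3 = -45.40 mGal
Δg_SB(B) = 978802.00 − 978979.15 + 0.3086×483.5 − 0.04193×2.79×483.5 = -84.50 mGal
Difference = -84.50 − (-45.40) = -39.10 mGal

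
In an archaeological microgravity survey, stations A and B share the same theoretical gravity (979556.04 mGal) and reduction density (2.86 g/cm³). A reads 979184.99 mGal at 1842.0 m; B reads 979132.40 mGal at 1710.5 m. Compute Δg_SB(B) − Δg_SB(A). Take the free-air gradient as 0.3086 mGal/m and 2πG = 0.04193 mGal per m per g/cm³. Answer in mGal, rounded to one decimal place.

-77.4

Δg_SB(A) = 979184.99 − 979556.04 + 0.3086×1842.0 − 0.04193×2.86×1842.0 = -23.50 mGal
Δg_SB(B) = 979132.40 − 979556.04 + 0.3086×1710.5 − 0.04193×2.86×1710.5 = -100.90 mGal
Difference = -100.90 − (-23.50) = -77.40 mGal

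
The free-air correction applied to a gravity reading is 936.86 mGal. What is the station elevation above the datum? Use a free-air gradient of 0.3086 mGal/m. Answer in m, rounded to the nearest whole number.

h = 936.86 / 0.3086 = 3035.84 m

3036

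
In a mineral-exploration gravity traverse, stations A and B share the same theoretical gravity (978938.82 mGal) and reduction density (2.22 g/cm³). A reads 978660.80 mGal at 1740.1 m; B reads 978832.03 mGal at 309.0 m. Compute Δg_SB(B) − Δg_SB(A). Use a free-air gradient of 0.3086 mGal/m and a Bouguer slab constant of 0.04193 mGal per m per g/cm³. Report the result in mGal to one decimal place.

Δg_SB(A) = 978660.80 − 978938.82 + 0.3086×1740.1 − 0.04193×2.22×1740.1 = 97.00 mGal
Δg_SB(B) = 978832.03 − 978938.82 + 0.3086×309.0 − 0.04193×2.22×309.0 = -40.20 mGal
Difference = -40.20 − (97.00) = -137.20 mGal

-137.2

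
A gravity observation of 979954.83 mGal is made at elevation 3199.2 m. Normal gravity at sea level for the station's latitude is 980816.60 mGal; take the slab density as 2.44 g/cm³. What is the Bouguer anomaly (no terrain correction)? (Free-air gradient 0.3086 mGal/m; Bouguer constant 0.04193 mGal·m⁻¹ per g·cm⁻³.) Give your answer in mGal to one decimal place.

-201.8

Free-air correction = 0.3086 × 3199.2 = 987.27 mGal
Free-air anomaly = 979954.83 − 980816.60 + (987.27) = 125.50 mGal
Bouguer slab correction = 0.04193 × 2.44 × 3199.2 = 327.31 mGal
Simple Bouguer anomaly = 125.50 − (327.31) = -201.81 mGal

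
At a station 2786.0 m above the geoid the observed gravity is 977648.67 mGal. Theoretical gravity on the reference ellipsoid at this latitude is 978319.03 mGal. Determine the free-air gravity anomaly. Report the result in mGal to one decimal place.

Free-air correction = 0.3086 × 2786.0 = 859.76 mGal
Free-air anomaly = 977648.67 − 978319.03 + (859.76) = 189.40 mGal

189.4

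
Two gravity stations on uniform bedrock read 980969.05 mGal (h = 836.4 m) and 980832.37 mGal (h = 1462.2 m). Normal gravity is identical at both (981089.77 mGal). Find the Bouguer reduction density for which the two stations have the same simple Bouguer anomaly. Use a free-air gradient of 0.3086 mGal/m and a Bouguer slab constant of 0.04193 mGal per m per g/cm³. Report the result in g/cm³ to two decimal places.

Δg_obs = 980832.37 − 980969.05 = -136.68 mGal over Δh = 1462.2 − 836.4 = 625.8 m
Equal Bouguer anomalies ⇒ Δg_obs + (0.3086 − 0.04193ρ)·Δh = 0
0.3086 − 0.04193ρ = −Δg_obs/Δh = 0.21841
ρ = (0.3086 − 0.21841) / 0.04193 = 2.15 g/cm³

2.15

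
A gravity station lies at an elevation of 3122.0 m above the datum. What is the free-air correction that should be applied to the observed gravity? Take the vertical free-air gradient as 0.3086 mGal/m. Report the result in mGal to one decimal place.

963.4

Free-air correction = 0.3086 × 3122.0 = 963.4 mGal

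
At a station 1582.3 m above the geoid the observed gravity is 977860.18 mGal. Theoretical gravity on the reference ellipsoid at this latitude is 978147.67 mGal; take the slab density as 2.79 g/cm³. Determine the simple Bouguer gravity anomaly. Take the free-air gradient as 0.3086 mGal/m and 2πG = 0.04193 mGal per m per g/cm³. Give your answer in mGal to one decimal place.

Free-air correction = 0.3086 × 1582.3 = 488.30 mGal
Free-air anomaly = 977860.18 − 978147.67 + (488.30) = 200.81 mGal
Bouguer slab correction = 0.04193 × 2.79 × 1582.3 = 185.10 mGal
Simple Bouguer anomaly = 200.81 − (185.10) = 15.71 mGal

15.7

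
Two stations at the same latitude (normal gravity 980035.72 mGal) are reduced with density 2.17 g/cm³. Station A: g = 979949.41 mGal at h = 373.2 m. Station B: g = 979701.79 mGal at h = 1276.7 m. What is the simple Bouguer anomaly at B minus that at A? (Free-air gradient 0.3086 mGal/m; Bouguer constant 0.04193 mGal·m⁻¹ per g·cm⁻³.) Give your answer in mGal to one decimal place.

-51.0

Δg_SB(A) = 979949.41 − 980035.72 + 0.3086×373.2 − 0.04193×2.17×373.2 = -5.10 mGal
Δg_SB(B) = 979701.79 − 980035.72 + 0.3086×1276.7 − 0.04193×2.17×1276.7 = -56.10 mGal
Difference = -56.10 − (-5.10) = -51.00 mGal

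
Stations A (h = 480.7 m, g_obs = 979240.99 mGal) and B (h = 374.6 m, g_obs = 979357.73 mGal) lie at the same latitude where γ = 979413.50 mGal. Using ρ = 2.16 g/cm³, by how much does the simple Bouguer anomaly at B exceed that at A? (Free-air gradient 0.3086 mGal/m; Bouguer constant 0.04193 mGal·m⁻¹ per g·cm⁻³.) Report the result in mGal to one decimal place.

93.6

Δg_SB(A) = 979240.99 − 979413.50 + 0.3086×480.7 − 0.04193×2.16×480.7 = -67.70 mGal
Δg_SB(B) = 979357.73 − 979413.50 + 0.3086×374.6 − 0.04193×2.16×374.6 = 25.90 mGal
Difference = 25.90 − (-67.70) = 93.60 mGal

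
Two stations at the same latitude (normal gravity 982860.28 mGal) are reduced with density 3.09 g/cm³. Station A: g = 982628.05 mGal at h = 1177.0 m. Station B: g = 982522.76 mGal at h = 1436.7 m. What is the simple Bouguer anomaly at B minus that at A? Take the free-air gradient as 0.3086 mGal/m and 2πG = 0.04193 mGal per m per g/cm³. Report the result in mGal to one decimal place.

Δg_SB(A) = 982628.05 − 982860.28 + 0.3086×1177.0 − 0.04193×3.09×1177.0 = -21.50 mGal
Δg_SB(B) = 982522.76 − 982860.28 + 0.3086×1436.7 − 0.04193×3.09×1436.7 = -80.30 mGal
Difference = -80.30 − (-21.50) = -58.80 mGal

-58.8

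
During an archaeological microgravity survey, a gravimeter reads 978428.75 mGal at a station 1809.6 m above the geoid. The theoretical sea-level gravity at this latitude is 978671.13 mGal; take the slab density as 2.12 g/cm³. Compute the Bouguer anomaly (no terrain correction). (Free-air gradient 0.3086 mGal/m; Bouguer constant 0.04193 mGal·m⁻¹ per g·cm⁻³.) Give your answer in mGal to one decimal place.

155.2

Free-air correction = 0.3086 × 1809.6 = 558.44 mGal
Free-air anomaly = 978428.75 − 978671.13 + (558.44) = 316.06 mGal
Bouguer slab correction = 0.04193 × 2.12 × 1809.6 = 160.86 mGal
Simple Bouguer anomaly = 316.06 − (160.86) = 155.20 mGal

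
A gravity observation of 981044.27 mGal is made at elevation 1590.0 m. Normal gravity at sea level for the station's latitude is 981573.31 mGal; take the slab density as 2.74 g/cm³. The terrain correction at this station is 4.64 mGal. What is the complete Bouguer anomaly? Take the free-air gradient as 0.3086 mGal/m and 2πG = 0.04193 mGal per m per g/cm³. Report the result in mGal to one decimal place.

-216.4

Free-air correction = 0.3086 × 1590.0 = 490.67 mGal
Free-air anomaly = 981044.27 − 981573.31 + (490.67) = -38.37 mGal
Bouguer slab correction = 0.04193 × 2.74 × 1590.0 = 182.67 mGal
Simple Bouguer anomaly = -38.37 − (182.67) = -221.04 mGal
Complete Bouguer anomaly = -221.04 + 4.64 = -216.40 mGal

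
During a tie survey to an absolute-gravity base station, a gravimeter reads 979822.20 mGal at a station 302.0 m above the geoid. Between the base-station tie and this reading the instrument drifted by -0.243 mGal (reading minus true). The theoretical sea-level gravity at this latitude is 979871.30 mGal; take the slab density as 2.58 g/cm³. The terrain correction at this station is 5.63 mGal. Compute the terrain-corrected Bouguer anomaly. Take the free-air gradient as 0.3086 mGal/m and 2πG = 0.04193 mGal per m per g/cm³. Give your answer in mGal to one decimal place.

Drift-corrected reading = 979822.20 − (-0.243) = 979822.443 mGal
Free-air correction = 0.3086 × 302.0 = 93.20 mGal
Free-air anomaly = 979822.443 − 979871.30 + (93.20) = 44.343 mGal
Bouguer slab correction = 0.04193 × 2.58 × 302.0 = 32.67 mGal
Simple Bouguer anomaly = 44.343 − (32.67) = 11.673 mGal
Complete Bouguer anomaly = 11.673 + 5.63 = 17.303 mGal

17.3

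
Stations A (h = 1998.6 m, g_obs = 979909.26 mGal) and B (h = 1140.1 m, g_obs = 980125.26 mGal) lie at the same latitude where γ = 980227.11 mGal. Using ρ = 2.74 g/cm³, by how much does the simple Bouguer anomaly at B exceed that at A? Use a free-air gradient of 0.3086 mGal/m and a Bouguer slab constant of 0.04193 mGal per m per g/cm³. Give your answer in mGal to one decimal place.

49.7

Δg_SB(A) = 979909.26 − 980227.11 + 0.3086×1998.6 − 0.04193×2.74×1998.6 = 69.30 mGal
Δg_SB(B) = 980125.26 − 980227.11 + 0.3086×1140.1 − 0.04193×2.74×1140.1 = 119.00 mGal
Difference = 119.00 − (69.30) = 49.70 mGal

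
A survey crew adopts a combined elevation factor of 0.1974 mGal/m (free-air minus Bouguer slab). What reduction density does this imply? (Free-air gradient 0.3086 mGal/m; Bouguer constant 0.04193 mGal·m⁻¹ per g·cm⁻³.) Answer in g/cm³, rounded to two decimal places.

2.65

0.1974 = 0.3086 − 0.04193 × ρ
ρ = (0.3086 − 0.1974) / 0.04193 = 2.65 g/cm³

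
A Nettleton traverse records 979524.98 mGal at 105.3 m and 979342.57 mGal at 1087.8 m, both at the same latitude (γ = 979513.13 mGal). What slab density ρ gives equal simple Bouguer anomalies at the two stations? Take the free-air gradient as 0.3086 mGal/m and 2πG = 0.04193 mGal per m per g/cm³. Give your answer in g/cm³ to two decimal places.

Δg_obs = 979342.57 − 979524.98 = -182.41 mGal over Δh = 1087.8 − 105.3 = 982.5 m
Equal Bouguer anomalies ⇒ Δg_obs + (0.3086 − 0.04193ρ)·Δh = 0
0.3086 − 0.04193ρ = −Δg_obs/Δh = 0.18566
ρ = (0.3086 − 0.18566) / 0.04193 = 2.93 g/cm³

2.93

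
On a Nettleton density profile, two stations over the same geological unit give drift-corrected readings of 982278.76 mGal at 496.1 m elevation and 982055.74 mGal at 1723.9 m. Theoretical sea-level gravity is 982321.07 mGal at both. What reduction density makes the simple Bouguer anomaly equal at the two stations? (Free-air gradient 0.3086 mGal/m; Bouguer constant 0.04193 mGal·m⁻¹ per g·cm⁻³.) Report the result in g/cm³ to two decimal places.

3.03

Δg_obs = 982055.74 − 982278.76 = -223.02 mGal over Δh = 1723.9 − 496.1 = 1227.8 m
Equal Bouguer anomalies ⇒ Δg_obs + (0.3086 − 0.04193ρ)·Δh = 0
0.3086 − 0.04193ρ = −Δg_obs/Δh = 0.18164
ρ = (0.3086 − 0.18164) / 0.04193 = 3.03 g/cm³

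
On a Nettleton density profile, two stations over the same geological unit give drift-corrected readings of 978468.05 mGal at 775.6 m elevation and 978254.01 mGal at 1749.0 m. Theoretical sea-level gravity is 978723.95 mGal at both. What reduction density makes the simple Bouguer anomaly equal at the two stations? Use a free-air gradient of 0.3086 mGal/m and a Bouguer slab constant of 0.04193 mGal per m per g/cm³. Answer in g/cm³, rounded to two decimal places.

Δg_obs = 978254.01 − 978468.05 = -214.04 mGal over Δh = 1749.0 − 775.6 = 973.4 m
Equal Bouguer anomalies ⇒ Δg_obs + (0.3086 − 0.04193ρ)·Δh = 0
0.3086 − 0.04193ρ = −Δg_obs/Δh = 0.21989
ρ = (0.3086 − 0.21989) / 0.04193 = 2.12 g/cm³

2.12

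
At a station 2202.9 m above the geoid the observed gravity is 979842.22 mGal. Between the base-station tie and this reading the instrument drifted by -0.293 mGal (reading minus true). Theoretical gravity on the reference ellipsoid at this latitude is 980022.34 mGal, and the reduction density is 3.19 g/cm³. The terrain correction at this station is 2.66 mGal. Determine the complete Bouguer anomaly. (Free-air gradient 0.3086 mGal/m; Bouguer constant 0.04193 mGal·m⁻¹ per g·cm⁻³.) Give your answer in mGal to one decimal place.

208.0

Drift-corrected reading = 979842.22 − (-0.293) = 979842.513 mGal
Free-air correction = 0.3086 × 2202.9 = 679.81 mGal
Free-air anomaly = 979842.513 − 980022.34 + (679.81) = 499.983 mGal
Bouguer slab correction = 0.04193 × 3.19 × 2202.9 = 294.65 mGal
Simple Bouguer anomaly = 499.983 − (294.65) = 205.333 mGal
Complete Bouguer anomaly = 205.333 + 2.66 = 207.993 mGal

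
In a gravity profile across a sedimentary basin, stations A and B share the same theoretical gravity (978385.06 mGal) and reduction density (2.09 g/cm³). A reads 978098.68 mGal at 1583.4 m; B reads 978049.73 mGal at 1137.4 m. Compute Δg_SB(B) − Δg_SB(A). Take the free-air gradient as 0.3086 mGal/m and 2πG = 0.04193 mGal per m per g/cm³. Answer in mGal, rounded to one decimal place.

-147.5

Δg_SB(A) = 978098.68 − 978385.06 + 0.3086×1583.4 − 0.04193×2.09×1583.4 = 63.50 mGal
Δg_SB(B) = 978049.73 − 978385.06 + 0.3086×1137.4 − 0.04193×2.09×1137.4 = -84.00 mGal
Difference = -84.00 − (63.50) = -147.50 mGal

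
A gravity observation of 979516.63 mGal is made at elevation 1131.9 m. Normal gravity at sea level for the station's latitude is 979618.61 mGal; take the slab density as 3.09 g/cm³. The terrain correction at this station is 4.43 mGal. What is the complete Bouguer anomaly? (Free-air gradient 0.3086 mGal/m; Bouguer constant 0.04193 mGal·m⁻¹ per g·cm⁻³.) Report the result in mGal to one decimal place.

105.1

Free-air correction = 0.3086 × 1131.9 = 349.30 mGal
Free-air anomaly = 979516.63 − 979618.61 + (349.30) = 247.32 mGal
Bouguer slab correction = 0.04193 × 3.09 × 1131.9 = 146.65 mGal
Simple Bouguer anomaly = 247.32 − (146.65) = 100.67 mGal
Complete Bouguer anomaly = 100.67 + 4.43 = 105.10 mGal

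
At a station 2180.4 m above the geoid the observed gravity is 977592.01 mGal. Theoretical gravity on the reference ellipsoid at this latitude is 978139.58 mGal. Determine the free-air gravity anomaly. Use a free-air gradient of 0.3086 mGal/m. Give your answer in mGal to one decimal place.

Free-air correction = 0.3086 × 2180.4 = 672.87 mGal
Free-air anomaly = 977592.01 − 978139.58 + (672.87) = 125.30 mGal

125.3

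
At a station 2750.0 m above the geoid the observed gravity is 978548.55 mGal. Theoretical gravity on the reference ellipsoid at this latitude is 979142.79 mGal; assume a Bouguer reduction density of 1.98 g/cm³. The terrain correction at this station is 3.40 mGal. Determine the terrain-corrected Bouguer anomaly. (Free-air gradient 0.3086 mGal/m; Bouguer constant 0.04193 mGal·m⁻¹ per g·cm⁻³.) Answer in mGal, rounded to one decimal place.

29.5

Free-air correction = 0.3086 × 2750.0 = 848.65 mGal
Free-air anomaly = 978548.55 − 979142.79 + (848.65) = 254.41 mGal
Bouguer slab correction = 0.04193 × 1.98 × 2750.0 = 228.31 mGal
Simple Bouguer anomaly = 254.41 − (228.31) = 26.10 mGal
Complete Bouguer anomaly = 26.10 + 3.40 = 29.50 mGal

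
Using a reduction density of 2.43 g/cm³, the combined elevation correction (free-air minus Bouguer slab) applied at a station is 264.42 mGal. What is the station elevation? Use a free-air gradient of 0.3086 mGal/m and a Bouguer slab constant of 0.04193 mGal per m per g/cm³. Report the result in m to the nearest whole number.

Combined gradient = 0.3086 − 0.04193 × 2.43 = 0.2067101 mGal/m
h = 264.42 / 0.2067101 = 1279.18 m

1279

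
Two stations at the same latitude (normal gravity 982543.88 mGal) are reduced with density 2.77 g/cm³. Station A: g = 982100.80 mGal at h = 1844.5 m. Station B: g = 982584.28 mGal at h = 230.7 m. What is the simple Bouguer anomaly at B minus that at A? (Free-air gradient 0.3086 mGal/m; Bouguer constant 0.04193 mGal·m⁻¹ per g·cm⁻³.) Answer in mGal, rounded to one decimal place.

Δg_SB(A) = 982100.80 − 982543.88 + 0.3086×1844.5 − 0.04193×2.77×1844.5 = -88.10 mGal
Δg_SB(B) = 982584.28 − 982543.88 + 0.3086×230.7 − 0.04193×2.77×230.7 = 84.80 mGal
Difference = 84.80 − (-88.10) = 172.90 mGal

172.9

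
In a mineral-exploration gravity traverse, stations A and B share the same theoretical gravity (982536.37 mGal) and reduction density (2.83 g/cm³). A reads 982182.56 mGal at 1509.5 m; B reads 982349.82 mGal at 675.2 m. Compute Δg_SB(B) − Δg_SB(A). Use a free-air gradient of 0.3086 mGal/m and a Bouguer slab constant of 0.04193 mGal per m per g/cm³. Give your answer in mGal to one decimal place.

8.8

Δg_SB(A) = 982182.56 − 982536.37 + 0.3086×1509.5 − 0.04193×2.83×1509.5 = -67.10 mGal
Δg_SB(B) = 982349.82 − 982536.37 + 0.3086×675.2 − 0.04193×2.83×675.2 = -58.30 mGal
Difference = -58.30 − (-67.10) = 8.80 mGal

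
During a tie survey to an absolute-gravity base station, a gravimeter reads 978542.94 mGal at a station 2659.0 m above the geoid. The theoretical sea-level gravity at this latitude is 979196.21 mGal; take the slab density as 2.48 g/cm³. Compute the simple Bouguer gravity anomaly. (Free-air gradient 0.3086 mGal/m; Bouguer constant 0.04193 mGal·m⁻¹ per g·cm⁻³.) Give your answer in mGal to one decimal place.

Free-air correction = 0.3086 × 2659.0 = 820.57 mGal
Free-air anomaly = 978542.94 − 979196.21 + (820.57) = 167.30 mGal
Bouguer slab correction = 0.04193 × 2.48 × 2659.0 = 276.50 mGal
Simple Bouguer anomaly = 167.30 − (276.50) = -109.20 mGal

-109.2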